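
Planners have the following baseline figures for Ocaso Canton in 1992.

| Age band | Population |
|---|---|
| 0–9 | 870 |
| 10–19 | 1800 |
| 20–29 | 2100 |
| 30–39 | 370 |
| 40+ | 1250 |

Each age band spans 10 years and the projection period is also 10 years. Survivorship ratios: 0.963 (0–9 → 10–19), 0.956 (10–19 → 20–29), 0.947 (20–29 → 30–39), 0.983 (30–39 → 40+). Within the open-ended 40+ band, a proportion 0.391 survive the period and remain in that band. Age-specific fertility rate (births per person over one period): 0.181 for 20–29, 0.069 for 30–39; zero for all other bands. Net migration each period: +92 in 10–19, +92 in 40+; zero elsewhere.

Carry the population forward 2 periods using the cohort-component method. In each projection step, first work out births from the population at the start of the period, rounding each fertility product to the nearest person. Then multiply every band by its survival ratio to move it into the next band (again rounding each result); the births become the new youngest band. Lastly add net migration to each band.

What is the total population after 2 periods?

(Groups numbered youngest = 1 to oldest = 5.)
Period 1.
Births: 2100 * 0.181 = 380 ; 370 * 0.069 = 26 ⇒ total 406
Group 2: 870 * 0.963 = 838
Group 3: 1800 * 0.956 = 1721
Group 4: 2100 * 0.947 = 1989
Group 5: 370 * 0.983 + 1250 * 0.391 = 364 + 489 = 853
Net migration: Group 2 + 92 → 930; Group 5 + 92 → 945
End of period: [406, 930, 1721, 1989, 945]
Period 2.
Births: 1721 * 0.181 = 312 ; 1989 * 0.069 = 137 ⇒ total 449
Group 2: 406 * 0.963 = 391
Group 3: 930 * 0.956 = 889
Group 4: 1721 * 0.947 = 1630
Group 5: 1989 * 0.983 + 945 * 0.391 = 1955 + 369 = 2324
Net migration: Group 2 + 92 → 483; Group 5 + 92 → 2416
End of period: [449, 483, 889, 1630, 2416]
Total after period 2: 449 + 483 + 889 + 1630 + 2416 = 5867

5867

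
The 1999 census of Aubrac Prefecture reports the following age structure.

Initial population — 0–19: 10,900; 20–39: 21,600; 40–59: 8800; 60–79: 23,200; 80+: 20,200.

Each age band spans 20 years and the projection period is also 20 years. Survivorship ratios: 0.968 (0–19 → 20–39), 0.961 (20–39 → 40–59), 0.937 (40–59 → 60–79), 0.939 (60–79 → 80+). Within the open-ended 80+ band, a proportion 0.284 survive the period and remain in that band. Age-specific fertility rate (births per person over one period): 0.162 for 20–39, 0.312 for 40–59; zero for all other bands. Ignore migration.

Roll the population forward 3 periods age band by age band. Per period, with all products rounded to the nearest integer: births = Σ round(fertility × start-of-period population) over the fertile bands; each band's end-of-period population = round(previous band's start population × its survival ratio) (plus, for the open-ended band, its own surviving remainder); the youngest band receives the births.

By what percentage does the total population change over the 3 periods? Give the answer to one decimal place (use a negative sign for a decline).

Period 1:
Births: 21600 * 0.162 = 3499, 8800 * 0.312 = 2746 → 6245
20–39: 10900 * 0.968 = 10551
40–59: 21600 * 0.961 = 20758
60–79: 8800 * 0.937 = 8246
80+: 23200 * 0.939 + 20200 * 0.284 = 21785 + 5737 = 27522
Population now: 0–19=6245, 20–39=10551, 40–59=20758, 60–79=8246, 80+=27522
Period 2:
Births: 10551 * 0.162 = 1709, 20758 * 0.312 = 6476 → 8185
20–39: 6245 * 0.968 = 6045
40–59: 10551 * 0.961 = 10140
60–79: 20758 * 0.937 = 19450
80+: 8246 * 0.939 + 27522 * 0.284 = 7743 + 7816 = 15559
Population now: 0–19=8185, 20–39=6045, 40–59=10140, 60–79=19450, 80+=15559
Period 3:
Births: 6045 * 0.162 = 979, 10140 * 0.312 = 3164 → 4143
20–39: 8185 * 0.968 = 7923
40–59: 6045 * 0.961 = 5809
60–79: 10140 * 0.937 = 9501
80+: 19450 * 0.939 + 15559 * 0.284 = 18264 + 4419 = 22683
Population now: 0–19=4143, 20–39=7923, 40–59=5809, 60–79=9501, 80+=22683
Total: 84700 → 50059; change = -34641; percentage change = -40.9%

-40.9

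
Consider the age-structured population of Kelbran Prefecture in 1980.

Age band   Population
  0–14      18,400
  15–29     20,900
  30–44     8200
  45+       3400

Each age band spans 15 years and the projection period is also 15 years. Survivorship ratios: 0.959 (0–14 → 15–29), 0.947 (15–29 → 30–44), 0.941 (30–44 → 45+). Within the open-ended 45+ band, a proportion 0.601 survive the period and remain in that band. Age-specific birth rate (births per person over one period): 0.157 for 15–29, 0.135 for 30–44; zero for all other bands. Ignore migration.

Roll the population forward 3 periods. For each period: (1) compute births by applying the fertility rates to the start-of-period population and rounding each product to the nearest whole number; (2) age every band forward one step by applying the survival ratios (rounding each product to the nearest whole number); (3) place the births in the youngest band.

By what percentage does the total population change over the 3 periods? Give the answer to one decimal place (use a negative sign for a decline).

After projecting period 1:
Births: 20900 × 0.157 = 3281  |  8200 × 0.135 = 1107 → total 4388
15–29: 18400 × 0.959 = 17646
30–44: 20900 × 0.947 = 19792
45+: 8200 × 0.941 + 3400 × 0.601 = 7716 + 2043 = 9759
→ [4388, 17646, 19792, 9759]
After projecting period 2:
Births: 17646 × 0.157 = 2770  |  19792 × 0.135 = 2672 → total 5442
15–29: 4388 × 0.959 = 4208
30–44: 17646 × 0.947 = 16711
45+: 19792 × 0.941 + 9759 × 0.601 = 18624 + 5865 = 24489
→ [5442, 4208, 16711, 24489]
After projecting period 3:
Births: 4208 × 0.157 = 661  |  16711 × 0.135 = 2256 → total 2917
15–29: 5442 × 0.959 = 5219
30–44: 4208 × 0.947 = 3985
45+: 16711 × 0.941 + 24489 × 0.601 = 15725 + 14718 = 30443
→ [2917, 5219, 3985, 30443]
Total: 50900 → 42564; change = -8336; percentage change = -16.4%

-16.4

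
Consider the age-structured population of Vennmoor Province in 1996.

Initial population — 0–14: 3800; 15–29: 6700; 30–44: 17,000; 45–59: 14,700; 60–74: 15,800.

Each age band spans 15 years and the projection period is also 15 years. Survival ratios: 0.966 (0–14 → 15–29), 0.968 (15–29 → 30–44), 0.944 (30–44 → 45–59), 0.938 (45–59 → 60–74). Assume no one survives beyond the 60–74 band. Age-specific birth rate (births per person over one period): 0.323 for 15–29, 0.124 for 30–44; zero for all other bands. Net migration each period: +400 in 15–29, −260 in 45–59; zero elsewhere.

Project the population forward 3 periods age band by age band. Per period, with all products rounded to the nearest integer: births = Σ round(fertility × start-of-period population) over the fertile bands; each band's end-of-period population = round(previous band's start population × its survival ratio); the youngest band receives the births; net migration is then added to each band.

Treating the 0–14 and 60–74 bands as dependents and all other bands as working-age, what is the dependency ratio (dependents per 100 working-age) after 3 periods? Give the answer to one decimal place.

Let band 1 be 0–14 through band 5 = 60–74.
Period 1:
Births: 6700 × 0.323 = 2164  |  17000 × 0.124 = 2108 → 4272
Band 2: 3800 × 0.966 = 3671
Band 3: 6700 × 0.968 = 6486
Band 4: 17000 × 0.944 = 16048
Band 5: 14700 × 0.938 = 13789
Net migration: Band 2 + 400 → 4071; Band 4 − 260 → 15788
End of period: [4272, 4071, 6486, 15788, 13789]
Period 2:
Births: 4071 × 0.323 = 1315  |  6486 × 0.124 = 804 → 2119
Band 2: 4272 × 0.966 = 4127
Band 3: 4071 × 0.968 = 3941
Band 4: 6486 × 0.944 = 6123
Band 5: 15788 × 0.938 = 14809
Net migration: Band 2 + 400 → 4527; Band 4 − 260 → 5863
End of period: [2119, 4527, 3941, 5863, 14809]
Period 3:
Births: 4527 × 0.323 = 1462  |  3941 × 0.124 = 489 → 1951
Band 2: 2119 × 0.966 = 2047
Band 3: 4527 × 0.968 = 4382
Band 4: 3941 × 0.944 = 3720
Band 5: 5863 × 0.938 = 5499
Net migration: Band 2 + 400 → 2447; Band 4 − 260 → 3460
End of period: [1951, 2447, 4382, 3460, 5499]
Dependents (band 0–14 + band 60–74) = 1951 + 5499 = 7450; working-age = 10289; ratio = 7450/10289 × 100 = 72.4

72.4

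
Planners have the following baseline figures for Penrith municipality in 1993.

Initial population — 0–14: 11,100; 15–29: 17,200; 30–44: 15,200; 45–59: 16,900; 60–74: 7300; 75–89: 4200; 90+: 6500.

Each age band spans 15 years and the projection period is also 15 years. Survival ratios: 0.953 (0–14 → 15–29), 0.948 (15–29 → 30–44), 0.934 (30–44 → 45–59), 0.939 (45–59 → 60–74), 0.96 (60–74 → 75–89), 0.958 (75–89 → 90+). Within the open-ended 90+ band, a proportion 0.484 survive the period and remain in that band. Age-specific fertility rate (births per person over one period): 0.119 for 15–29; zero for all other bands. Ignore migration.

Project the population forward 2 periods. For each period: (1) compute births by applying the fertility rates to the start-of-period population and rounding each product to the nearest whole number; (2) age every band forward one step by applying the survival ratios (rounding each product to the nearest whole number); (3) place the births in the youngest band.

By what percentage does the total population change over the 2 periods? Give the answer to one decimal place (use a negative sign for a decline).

-14.3

[period 1]
Births: 17200 × 0.119 = 2047
15–29: 11100 × 0.953 = 10578
30–44: 17200 × 0.948 = 16306
45–59: 15200 × 0.934 = 14197
60–74: 16900 × 0.939 = 15869
75–89: 7300 × 0.96 = 7008
90+: 4200 × 0.958 + 6500 × 0.484 = 4024 + 3146 = 7170
Population now: 0–14=2047, 15–29=10578, 30–44=16306, 45–59=14197, 60–74=15869, 75–89=7008, 90+=7170
[period 2]
Births: 10578 × 0.119 = 1259
15–29: 2047 × 0.953 = 1951
30–44: 10578 × 0.948 = 10028
45–59: 16306 × 0.934 = 15230
60–74: 14197 × 0.939 = 13331
75–89: 15869 × 0.96 = 15234
90+: 7008 × 0.958 + 7170 × 0.484 = 6714 + 3470 = 10184
Population now: 0–14=1259, 15–29=1951, 30–44=10028, 45–59=15230, 60–74=13331, 75–89=15234, 90+=10184
Total: 78400 → 67217; change = -11183; percentage change = -14.3%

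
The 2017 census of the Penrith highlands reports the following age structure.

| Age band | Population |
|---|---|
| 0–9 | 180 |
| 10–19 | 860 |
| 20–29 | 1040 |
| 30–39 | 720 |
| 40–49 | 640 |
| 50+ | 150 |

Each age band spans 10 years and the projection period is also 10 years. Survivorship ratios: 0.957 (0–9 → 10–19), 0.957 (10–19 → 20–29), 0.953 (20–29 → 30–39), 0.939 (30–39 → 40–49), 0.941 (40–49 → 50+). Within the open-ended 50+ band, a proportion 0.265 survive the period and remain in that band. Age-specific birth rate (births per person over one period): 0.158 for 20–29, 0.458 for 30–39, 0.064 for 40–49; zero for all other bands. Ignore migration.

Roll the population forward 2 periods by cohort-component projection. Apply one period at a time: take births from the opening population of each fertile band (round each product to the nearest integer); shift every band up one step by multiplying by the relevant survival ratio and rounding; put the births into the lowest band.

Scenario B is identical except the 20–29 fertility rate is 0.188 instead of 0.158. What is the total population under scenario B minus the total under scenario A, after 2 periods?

56

Numbering the groups 1..6 from youngest to oldest:
Period 1:
Births: 1040 × 0.158 = 164 ; 720 × 0.458 = 330 ; 640 × 0.064 = 41 → 535
Group 2: 180 × 0.957 = 172
Group 3: 860 × 0.957 = 823
Group 4: 1040 × 0.953 = 991
Group 5: 720 × 0.939 = 676
Group 6: 640 × 0.941 + 150 × 0.265 = 602 + 40 = 642
Giving 535 / 172 / 823 / 991 / 676 / 642.
Period 2:
Births: 823 × 0.158 = 130 ; 991 × 0.458 = 454 ; 676 × 0.064 = 43 → 627
Group 2: 535 × 0.957 = 512
Group 3: 172 × 0.957 = 165
Group 4: 823 × 0.953 = 784
Group 5: 991 × 0.939 = 931
Group 6: 676 × 0.941 + 642 × 0.265 = 636 + 170 = 806
Giving 627 / 512 / 165 / 784 / 931 / 806.
Scenario A total after 2 periods: 3825
Scenario B projection —
Period 1:
Births: 1040 × 0.188 = 196 ; 720 × 0.458 = 330 ; 640 × 0.064 = 41 → 567
Group 2: 180 × 0.957 = 172
Group 3: 860 × 0.957 = 823
Group 4: 1040 × 0.953 = 991
Group 5: 720 × 0.939 = 676
Group 6: 640 × 0.941 + 150 × 0.265 = 602 + 40 = 642
Giving 567 / 172 / 823 / 991 / 676 / 642.
Period 2:
Births: 823 × 0.188 = 155 ; 991 × 0.458 = 454 ; 676 × 0.064 = 43 → 652
Group 2: 567 × 0.957 = 543
Group 3: 172 × 0.957 = 165
Group 4: 823 × 0.953 = 784
Group 5: 991 × 0.939 = 931
Group 6: 676 × 0.941 + 642 × 0.265 = 636 + 170 = 806
Giving 652 / 543 / 165 / 784 / 931 / 806.
Scenario B total after 2 periods: 3881
Difference B − A = 3881 − 3825 = 56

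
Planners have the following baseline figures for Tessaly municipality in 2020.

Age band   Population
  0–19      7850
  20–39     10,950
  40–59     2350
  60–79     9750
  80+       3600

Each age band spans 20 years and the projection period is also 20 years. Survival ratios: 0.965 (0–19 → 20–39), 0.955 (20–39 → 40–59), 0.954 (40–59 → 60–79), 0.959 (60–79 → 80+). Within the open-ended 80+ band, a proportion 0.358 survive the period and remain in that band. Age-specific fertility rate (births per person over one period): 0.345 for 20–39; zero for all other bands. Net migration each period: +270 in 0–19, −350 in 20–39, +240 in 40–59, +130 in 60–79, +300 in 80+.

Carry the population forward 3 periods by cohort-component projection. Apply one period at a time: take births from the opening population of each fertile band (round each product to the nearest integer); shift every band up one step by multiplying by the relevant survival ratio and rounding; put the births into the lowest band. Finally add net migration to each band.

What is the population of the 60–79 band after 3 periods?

Numbering the bands 1..5 from youngest to oldest:
[period 1]
Births: 10950 * 0.345 = 3778
Band 2: 7850 * 0.965 = 7575
Band 3: 10950 * 0.955 = 10457
Band 4: 2350 * 0.954 = 2242
Band 5: 9750 * 0.959 + 3600 * 0.358 = 9350 + 1289 = 10639
Net migration: Band 1 + 270 → 4048; Band 2 − 350 → 7225; Band 3 + 240 → 10697; Band 4 + 130 → 2372; Band 5 + 300 → 10939
→ [4048, 7225, 10697, 2372, 10939]
[period 2]
Births: 7225 * 0.345 = 2493
Band 2: 4048 * 0.965 = 3906
Band 3: 7225 * 0.955 = 6900
Band 4: 10697 * 0.954 = 10205
Band 5: 2372 * 0.959 + 10939 * 0.358 = 2275 + 3916 = 6191
Net migration: Band 1 + 270 → 2763; Band 2 − 350 → 3556; Band 3 + 240 → 7140; Band 4 + 130 → 10335; Band 5 + 300 → 6491
→ [2763, 3556, 7140, 10335, 6491]
[period 3]
Births: 3556 * 0.345 = 1227
Band 2: 2763 * 0.965 = 2666
Band 3: 3556 * 0.955 = 3396
Band 4: 7140 * 0.954 = 6812
Band 5: 10335 * 0.959 + 6491 * 0.358 = 9911 + 2324 = 12235
Net migration: Band 1 + 270 → 1497; Band 2 − 350 → 2316; Band 3 + 240 → 3636; Band 4 + 130 → 6942; Band 5 + 300 → 12535
→ [1497, 2316, 3636, 6942, 12535]

6942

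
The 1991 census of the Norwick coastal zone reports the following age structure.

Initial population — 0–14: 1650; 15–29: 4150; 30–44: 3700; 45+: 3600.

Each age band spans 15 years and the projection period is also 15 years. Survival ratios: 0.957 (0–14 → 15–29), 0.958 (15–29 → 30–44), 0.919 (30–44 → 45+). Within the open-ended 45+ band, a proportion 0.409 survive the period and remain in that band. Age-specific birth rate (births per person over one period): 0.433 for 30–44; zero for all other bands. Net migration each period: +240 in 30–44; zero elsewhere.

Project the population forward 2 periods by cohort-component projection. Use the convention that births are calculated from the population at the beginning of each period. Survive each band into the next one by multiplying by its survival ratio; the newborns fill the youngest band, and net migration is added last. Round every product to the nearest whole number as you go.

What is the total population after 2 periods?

After projecting period 1:
Births: 3700 × 0.433 = 1602
15–29: 1650 × 0.957 = 1579
30–44: 4150 × 0.958 = 3976
45+: 3700 × 0.919 + 3600 × 0.409 = 3400 + 1472 = 4872
Net migration: 30–44 + 240 → 4216
Population now: 0–14=1602, 15–29=1579, 30–44=4216, 45+=4872
After projecting period 2:
Births: 4216 × 0.433 = 1826
15–29: 1602 × 0.957 = 1533
30–44: 1579 × 0.958 = 1513
45+: 4216 × 0.919 + 4872 × 0.409 = 3875 + 1993 = 5868
Net migration: 30–44 + 240 → 1753
Population now: 0–14=1826, 15–29=1533, 30–44=1753, 45+=5868
Total after period 2: 1826 + 1533 + 1753 + 5868 = 10980

10980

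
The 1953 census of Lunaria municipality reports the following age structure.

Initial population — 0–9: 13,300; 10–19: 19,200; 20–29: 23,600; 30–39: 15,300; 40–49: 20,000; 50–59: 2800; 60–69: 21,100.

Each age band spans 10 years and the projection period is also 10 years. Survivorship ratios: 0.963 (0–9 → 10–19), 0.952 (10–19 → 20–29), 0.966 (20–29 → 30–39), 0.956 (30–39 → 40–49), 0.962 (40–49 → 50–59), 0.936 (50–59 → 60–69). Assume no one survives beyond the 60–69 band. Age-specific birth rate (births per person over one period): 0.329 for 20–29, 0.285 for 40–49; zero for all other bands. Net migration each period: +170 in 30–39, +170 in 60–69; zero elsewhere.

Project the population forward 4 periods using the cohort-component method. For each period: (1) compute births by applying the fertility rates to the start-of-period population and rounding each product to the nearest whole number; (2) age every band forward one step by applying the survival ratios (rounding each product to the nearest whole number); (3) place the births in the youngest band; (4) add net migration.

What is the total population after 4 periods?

Numbering the bands 1..7 from youngest to oldest:
Period 1:
Births: 23600 × 0.329 = 7764, 20000 × 0.285 = 5700 ⇒ total 13464
Band 2: 13300 × 0.963 = 12808
Band 3: 19200 × 0.952 = 18278
Band 4: 23600 × 0.966 = 22798
Band 5: 15300 × 0.956 = 14627
Band 6: 20000 × 0.962 = 19240
Band 7: 2800 × 0.936 = 2621
Net migration: Band 4 + 170 → 22968; Band 7 + 170 → 2791
Population now: 0–9=13464, 10–19=12808, 20–29=18278, 30–39=22968, 40–49=14627, 50–59=19240, 60–69=2791
Period 2:
Births: 18278 × 0.329 = 6013, 14627 × 0.285 = 4169 ⇒ total 10182
Band 2: 13464 × 0.963 = 12966
Band 3: 12808 × 0.952 = 12193
Band 4: 18278 × 0.966 = 17657
Band 5: 22968 × 0.956 = 21957
Band 6: 14627 × 0.962 = 14071
Band 7: 19240 × 0.936 = 18009
Net migration: Band 4 + 170 → 17827; Band 7 + 170 → 18179
Population now: 0–9=10182, 10–19=12966, 20–29=12193, 30–39=17827, 40–49=21957, 50–59=14071, 60–69=18179
Period 3:
Births: 12193 × 0.329 = 4011, 21957 × 0.285 = 6258 ⇒ total 10269
Band 2: 10182 × 0.963 = 9805
Band 3: 12966 × 0.952 = 12344
Band 4: 12193 × 0.966 = 11778
Band 5: 17827 × 0.956 = 17043
Band 6: 21957 × 0.962 = 21123
Band 7: 14071 × 0.936 = 13170
Net migration: Band 4 + 170 → 11948; Band 7 + 170 → 13340
Population now: 0–9=10269, 10–19=9805, 20–29=12344, 30–39=11948, 40–49=17043, 50–59=21123, 60–69=13340
Period 4:
Births: 12344 × 0.329 = 4061, 17043 × 0.285 = 4857 ⇒ total 8918
Band 2: 10269 × 0.963 = 9889
Band 3: 9805 × 0.952 = 9334
Band 4: 12344 × 0.966 = 11924
Band 5: 11948 × 0.956 = 11422
Band 6: 17043 × 0.962 = 16395
Band 7: 21123 × 0.936 = 19771
Net migration: Band 4 + 170 → 12094; Band 7 + 170 → 19941
Population now: 0–9=8918, 10–19=9889, 20–29=9334, 30–39=12094, 40–49=11422, 50–59=16395, 60–69=19941
Total after period 4: 8918 + 9889 + 9334 + 12094 + 11422 + 16395 + 19941 = 87993

87993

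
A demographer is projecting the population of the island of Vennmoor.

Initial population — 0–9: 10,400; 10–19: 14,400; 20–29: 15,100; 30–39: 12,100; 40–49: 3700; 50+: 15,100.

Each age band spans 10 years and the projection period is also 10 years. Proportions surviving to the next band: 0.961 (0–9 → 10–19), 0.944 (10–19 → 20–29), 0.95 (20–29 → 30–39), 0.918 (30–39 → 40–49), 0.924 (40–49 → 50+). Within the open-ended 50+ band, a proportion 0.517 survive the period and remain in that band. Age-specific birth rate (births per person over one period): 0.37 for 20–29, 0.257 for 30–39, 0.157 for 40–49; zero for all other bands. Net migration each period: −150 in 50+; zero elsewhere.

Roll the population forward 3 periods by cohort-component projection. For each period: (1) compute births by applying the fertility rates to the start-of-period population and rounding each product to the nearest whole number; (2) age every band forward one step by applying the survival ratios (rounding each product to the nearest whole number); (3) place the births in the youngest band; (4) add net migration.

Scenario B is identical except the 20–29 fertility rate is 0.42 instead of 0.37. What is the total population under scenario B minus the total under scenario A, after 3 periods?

[period 1]
Births: 15100 * 0.37 = 5587, 12100 * 0.257 = 3110, 3700 * 0.157 = 581 → 9278
10–19: 10400 * 0.961 = 9994
20–29: 14400 * 0.944 = 13594
30–39: 15100 * 0.95 = 14345
40–49: 12100 * 0.918 = 11108
50+: 3700 * 0.924 + 15100 * 0.517 = 3419 + 7807 = 11226
Net migration: 50+ − 150 → 11076
→ [9278, 9994, 13594, 14345, 11108, 11076]
[period 2]
Births: 13594 * 0.37 = 5030, 14345 * 0.257 = 3687, 11108 * 0.157 = 1744 → 10461
10–19: 9278 * 0.961 = 8916
20–29: 9994 * 0.944 = 9434
30–39: 13594 * 0.95 = 12914
40–49: 14345 * 0.918 = 13169
50+: 11108 * 0.924 + 11076 * 0.517 = 10264 + 5726 = 15990
Net migration: 50+ − 150 → 15840
→ [10461, 8916, 9434, 12914, 13169, 15840]
[period 3]
Births: 9434 * 0.37 = 3491, 12914 * 0.257 = 3319, 13169 * 0.157 = 2068 → 8878
10–19: 10461 * 0.961 = 10053
20–29: 8916 * 0.944 = 8417
30–39: 9434 * 0.95 = 8962
40–49: 12914 * 0.918 = 11855
50+: 13169 * 0.924 + 15840 * 0.517 = 12168 + 8189 = 20357
Net migration: 50+ − 150 → 20207
→ [8878, 10053, 8417, 8962, 11855, 20207]
Scenario A total after 3 periods: 68372
Scenario B projection —
[period 1]
Births: 15100 * 0.42 = 6342, 12100 * 0.257 = 3110, 3700 * 0.157 = 581 → 10033
10–19: 10400 * 0.961 = 9994
20–29: 14400 * 0.944 = 13594
30–39: 15100 * 0.95 = 14345
40–49: 12100 * 0.918 = 11108
50+: 3700 * 0.924 + 15100 * 0.517 = 3419 + 7807 = 11226
Net migration: 50+ − 150 → 11076
→ [10033, 9994, 13594, 14345, 11108, 11076]
[period 2]
Births: 13594 * 0.42 = 5709, 14345 * 0.257 = 3687, 11108 * 0.157 = 1744 → 11140
10–19: 10033 * 0.961 = 9642
20–29: 9994 * 0.944 = 9434
30–39: 13594 * 0.95 = 12914
40–49: 14345 * 0.918 = 13169
50+: 11108 * 0.924 + 11076 * 0.517 = 10264 + 5726 = 15990
Net migration: 50+ − 150 → 15840
→ [11140, 9642, 9434, 12914, 13169, 15840]
[period 3]
Births: 9434 * 0.42 = 3962, 12914 * 0.257 = 3319, 13169 * 0.157 = 2068 → 9349
10–19: 11140 * 0.961 = 10706
20–29: 9642 * 0.944 = 9102
30–39: 9434 * 0.95 = 8962
40–49: 12914 * 0.918 = 11855
50+: 13169 * 0.924 + 15840 * 0.517 = 12168 + 8189 = 20357
Net migration: 50+ − 150 → 20207
→ [9349, 10706, 9102, 8962, 11855, 20207]
Scenario B total after 3 periods: 70181
Difference B − A = 70181 − 68372 = 1809

1809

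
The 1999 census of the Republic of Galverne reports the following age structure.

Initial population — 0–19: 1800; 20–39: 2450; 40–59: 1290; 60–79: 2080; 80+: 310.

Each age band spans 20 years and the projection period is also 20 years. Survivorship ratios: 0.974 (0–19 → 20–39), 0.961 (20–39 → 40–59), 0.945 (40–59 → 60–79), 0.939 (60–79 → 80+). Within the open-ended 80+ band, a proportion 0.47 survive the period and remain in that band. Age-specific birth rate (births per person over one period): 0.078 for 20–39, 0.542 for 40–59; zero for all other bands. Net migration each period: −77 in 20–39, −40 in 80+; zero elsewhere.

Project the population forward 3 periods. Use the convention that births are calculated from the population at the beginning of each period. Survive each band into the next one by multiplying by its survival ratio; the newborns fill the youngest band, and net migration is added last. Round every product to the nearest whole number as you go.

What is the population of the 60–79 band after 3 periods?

Numbering the groups 1..5 from youngest to oldest:
— Period 1 —
Births: 2450 × 0.078 = 191, 1290 × 0.542 = 699 ⇒ total 890
Group 2: 1800 × 0.974 = 1753
Group 3: 2450 × 0.961 = 2354
Group 4: 1290 × 0.945 = 1219
Group 5: 2080 × 0.939 + 310 × 0.47 = 1953 + 146 = 2099
Net migration: Group 2 − 77 → 1676; Group 5 − 40 → 2059
End of period: [890, 1676, 2354, 1219, 2059]
— Period 2 —
Births: 1676 × 0.078 = 131, 2354 × 0.542 = 1276 ⇒ total 1407
Group 2: 890 × 0.974 = 867
Group 3: 1676 × 0.961 = 1611
Group 4: 2354 × 0.945 = 2225
Group 5: 1219 × 0.939 + 2059 × 0.47 = 1145 + 968 = 2113
Net migration: Group 2 − 77 → 790; Group 5 − 40 → 2073
End of period: [1407, 790, 1611, 2225, 2073]
— Period 3 —
Births: 790 × 0.078 = 62, 1611 × 0.542 = 873 ⇒ total 935
Group 2: 1407 × 0.974 = 1370
Group 3: 790 × 0.961 = 759
Group 4: 1611 × 0.945 = 1522
Group 5: 2225 × 0.939 + 2073 × 0.47 = 2089 + 974 = 3063
Net migration: Group 2 − 77 → 1293; Group 5 − 40 → 3023
End of period: [935, 1293, 759, 1522, 3023]

1522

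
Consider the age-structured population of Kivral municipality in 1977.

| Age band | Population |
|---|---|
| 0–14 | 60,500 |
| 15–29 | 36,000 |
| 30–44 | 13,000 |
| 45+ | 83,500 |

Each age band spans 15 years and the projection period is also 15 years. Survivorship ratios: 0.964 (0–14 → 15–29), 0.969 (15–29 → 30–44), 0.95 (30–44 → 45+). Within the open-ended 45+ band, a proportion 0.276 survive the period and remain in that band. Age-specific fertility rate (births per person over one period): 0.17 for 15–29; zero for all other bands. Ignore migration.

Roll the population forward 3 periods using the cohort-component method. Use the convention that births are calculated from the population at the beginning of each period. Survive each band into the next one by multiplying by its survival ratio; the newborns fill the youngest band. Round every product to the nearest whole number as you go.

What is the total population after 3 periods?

81809

— Period 1 —
Births: 36000 × 0.17 = 6120
15–29: 60500 × 0.964 = 58322
30–44: 36000 × 0.969 = 34884
45+: 13000 × 0.95 + 83500 × 0.276 = 12350 + 23046 = 35396
End of period: [6120, 58322, 34884, 35396]
— Period 2 —
Births: 58322 × 0.17 = 9915
15–29: 6120 × 0.964 = 5900
30–44: 58322 × 0.969 = 56514
45+: 34884 × 0.95 + 35396 × 0.276 = 33140 + 9769 = 42909
End of period: [9915, 5900, 56514, 42909]
— Period 3 —
Births: 5900 × 0.17 = 1003
15–29: 9915 × 0.964 = 9558
30–44: 5900 × 0.969 = 5717
45+: 56514 × 0.95 + 42909 × 0.276 = 53688 + 11843 = 65531
End of period: [1003, 9558, 5717, 65531]
Total after period 3: 1003 + 9558 + 5717 + 65531 = 81809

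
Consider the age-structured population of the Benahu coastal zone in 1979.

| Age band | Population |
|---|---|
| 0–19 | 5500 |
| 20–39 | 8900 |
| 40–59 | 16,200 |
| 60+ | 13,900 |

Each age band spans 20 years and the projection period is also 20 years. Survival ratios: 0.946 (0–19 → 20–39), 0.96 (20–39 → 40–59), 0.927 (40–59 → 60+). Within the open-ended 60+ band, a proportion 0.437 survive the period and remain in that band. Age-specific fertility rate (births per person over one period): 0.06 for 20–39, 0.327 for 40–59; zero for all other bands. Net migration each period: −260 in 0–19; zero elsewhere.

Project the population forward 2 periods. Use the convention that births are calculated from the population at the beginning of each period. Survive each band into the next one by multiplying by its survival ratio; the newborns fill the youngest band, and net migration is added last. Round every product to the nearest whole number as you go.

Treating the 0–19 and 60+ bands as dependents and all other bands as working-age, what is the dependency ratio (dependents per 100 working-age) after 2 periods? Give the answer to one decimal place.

194.7

— Period 1 —
Births: 8900 * 0.06 = 534  |  16200 * 0.327 = 5297 → 5831
20–39: 5500 * 0.946 = 5203
40–59: 8900 * 0.96 = 8544
60+: 16200 * 0.927 + 13900 * 0.437 = 15017 + 6074 = 21091
Net migration: 0–19 − 260 → 5571
Giving 5571 / 5203 / 8544 / 21091.
— Period 2 —
Births: 5203 * 0.06 = 312  |  8544 * 0.327 = 2794 → 3106
20–39: 5571 * 0.946 = 5270
40–59: 5203 * 0.96 = 4995
60+: 8544 * 0.927 + 21091 * 0.437 = 7920 + 9217 = 17137
Net migration: 0–19 − 260 → 2846
Giving 2846 / 5270 / 4995 / 17137.
Dependents (band 0–19 + band 60+) = 2846 + 17137 = 19983; working-age = 10265; ratio = 19983/10265 × 100 = 194.7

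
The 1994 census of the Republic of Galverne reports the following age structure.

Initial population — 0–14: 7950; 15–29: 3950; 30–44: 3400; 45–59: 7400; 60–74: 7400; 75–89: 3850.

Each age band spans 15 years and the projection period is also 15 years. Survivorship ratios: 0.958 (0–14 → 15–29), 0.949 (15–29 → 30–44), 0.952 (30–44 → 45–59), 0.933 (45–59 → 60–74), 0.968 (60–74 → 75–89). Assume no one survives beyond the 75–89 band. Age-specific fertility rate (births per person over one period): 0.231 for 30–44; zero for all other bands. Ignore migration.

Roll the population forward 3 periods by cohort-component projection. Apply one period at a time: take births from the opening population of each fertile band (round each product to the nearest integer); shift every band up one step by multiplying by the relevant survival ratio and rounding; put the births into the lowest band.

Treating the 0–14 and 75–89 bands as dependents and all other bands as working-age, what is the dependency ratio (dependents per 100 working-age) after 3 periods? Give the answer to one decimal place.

39.1

Numbering the groups 1..6 from youngest to oldest:
[period 1]
Births: 3400 × 0.231 = 785
Group 2: 7950 × 0.958 = 7616
Group 3: 3950 × 0.949 = 3749
Group 4: 3400 × 0.952 = 3237
Group 5: 7400 × 0.933 = 6904
Group 6: 7400 × 0.968 = 7163
Population now: 0–14=785, 15–29=7616, 30–44=3749, 45–59=3237, 60–74=6904, 75–89=7163
[period 2]
Births: 3749 × 0.231 = 866
Group 2: 785 × 0.958 = 752
Group 3: 7616 × 0.949 = 7228
Group 4: 3749 × 0.952 = 3569
Group 5: 3237 × 0.933 = 3020
Group 6: 6904 × 0.968 = 6683
Population now: 0–14=866, 15–29=752, 30–44=7228, 45–59=3569, 60–74=3020, 75–89=6683
[period 3]
Births: 7228 × 0.231 = 1670
Group 2: 866 × 0.958 = 830
Group 3: 752 × 0.949 = 714
Group 4: 7228 × 0.952 = 6881
Group 5: 3569 × 0.933 = 3330
Group 6: 3020 × 0.968 = 2923
Population now: 0–14=1670, 15–29=830, 30–44=714, 45–59=6881, 60–74=3330, 75–89=2923
Dependents (band 0–14 + band 75–89) = 1670 + 2923 = 4593; working-age = 11755; ratio = 4593/11755 × 100 = 39.1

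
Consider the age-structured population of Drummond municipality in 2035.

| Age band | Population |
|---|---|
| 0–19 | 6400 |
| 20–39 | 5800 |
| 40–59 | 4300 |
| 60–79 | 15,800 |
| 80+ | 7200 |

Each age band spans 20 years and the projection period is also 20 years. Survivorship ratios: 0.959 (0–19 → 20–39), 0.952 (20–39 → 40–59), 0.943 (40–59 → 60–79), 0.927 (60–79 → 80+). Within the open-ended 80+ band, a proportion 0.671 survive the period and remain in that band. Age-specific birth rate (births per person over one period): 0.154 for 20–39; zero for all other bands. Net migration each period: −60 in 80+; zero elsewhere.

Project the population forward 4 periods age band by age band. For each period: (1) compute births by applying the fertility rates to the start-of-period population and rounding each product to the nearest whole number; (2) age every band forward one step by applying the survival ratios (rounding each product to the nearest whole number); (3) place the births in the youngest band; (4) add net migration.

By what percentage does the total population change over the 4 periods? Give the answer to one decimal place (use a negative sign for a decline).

(Bands numbered youngest = 1 to oldest = 5.)
— Period 1 —
Births: 5800 × 0.154 = 893
Band 2: 6400 × 0.959 = 6138
Band 3: 5800 × 0.952 = 5522
Band 4: 4300 × 0.943 = 4055
Band 5: 15800 × 0.927 + 7200 × 0.671 = 14647 + 4831 = 19478
Net migration: Band 5 − 60 → 19418
End of period: [893, 6138, 5522, 4055, 19418]
— Period 2 —
Births: 6138 × 0.154 = 945
Band 2: 893 × 0.959 = 856
Band 3: 6138 × 0.952 = 5843
Band 4: 5522 × 0.943 = 5207
Band 5: 4055 × 0.927 + 19418 × 0.671 = 3759 + 13029 = 16788
Net migration: Band 5 − 60 → 16728
End of period: [945, 856, 5843, 5207, 16728]
— Period 3 —
Births: 856 × 0.154 = 132
Band 2: 945 × 0.959 = 906
Band 3: 856 × 0.952 = 815
Band 4: 5843 × 0.943 = 5510
Band 5: 5207 × 0.927 + 16728 × 0.671 = 4827 + 11224 = 16051
Net migration: Band 5 − 60 → 15991
End of period: [132, 906, 815, 5510, 15991]
— Period 4 —
Births: 906 × 0.154 = 140
Band 2: 132 × 0.959 = 127
Band 3: 906 × 0.952 = 863
Band 4: 815 × 0.943 = 769
Band 5: 5510 × 0.927 + 15991 × 0.671 = 5108 + 10730 = 15838
Net migration: Band 5 − 60 → 15778
End of period: [140, 127, 863, 769, 15778]
Total: 39500 → 17677; change = -21823; percentage change = -55.2%

-55.2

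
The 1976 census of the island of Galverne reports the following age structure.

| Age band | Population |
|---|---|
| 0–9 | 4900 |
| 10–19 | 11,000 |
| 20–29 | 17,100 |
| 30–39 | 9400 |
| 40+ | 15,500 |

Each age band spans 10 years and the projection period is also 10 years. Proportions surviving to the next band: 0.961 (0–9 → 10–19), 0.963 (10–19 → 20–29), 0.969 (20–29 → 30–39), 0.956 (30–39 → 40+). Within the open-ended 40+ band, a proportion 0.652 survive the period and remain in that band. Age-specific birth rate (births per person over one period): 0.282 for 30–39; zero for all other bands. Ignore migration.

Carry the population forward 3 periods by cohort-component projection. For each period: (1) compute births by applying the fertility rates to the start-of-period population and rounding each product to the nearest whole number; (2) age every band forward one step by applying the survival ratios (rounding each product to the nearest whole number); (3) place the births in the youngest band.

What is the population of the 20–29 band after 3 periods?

Let group 1 be 0–9 through group 5 = 40+.
— Period 1 —
Births: 9400 × 0.282 = 2651
Group 2: 4900 × 0.961 = 4709
Group 3: 11000 × 0.963 = 10593
Group 4: 17100 × 0.969 = 16570
Group 5: 9400 × 0.956 + 15500 × 0.652 = 8986 + 10106 = 19092
End of period: [2651, 4709, 10593, 16570, 19092]
— Period 2 —
Births: 16570 × 0.282 = 4673
Group 2: 2651 × 0.961 = 2548
Group 3: 4709 × 0.963 = 4535
Group 4: 10593 × 0.969 = 10265
Group 5: 16570 × 0.956 + 19092 × 0.652 = 15841 + 12448 = 28289
End of period: [4673, 2548, 4535, 10265, 28289]
— Period 3 —
Births: 10265 × 0.282 = 2895
Group 2: 4673 × 0.961 = 4491
Group 3: 2548 × 0.963 = 2454
Group 4: 4535 × 0.969 = 4394
Group 5: 10265 × 0.956 + 28289 × 0.652 = 9813 + 18444 = 28257
End of period: [2895, 4491, 2454, 4394, 28257]

2454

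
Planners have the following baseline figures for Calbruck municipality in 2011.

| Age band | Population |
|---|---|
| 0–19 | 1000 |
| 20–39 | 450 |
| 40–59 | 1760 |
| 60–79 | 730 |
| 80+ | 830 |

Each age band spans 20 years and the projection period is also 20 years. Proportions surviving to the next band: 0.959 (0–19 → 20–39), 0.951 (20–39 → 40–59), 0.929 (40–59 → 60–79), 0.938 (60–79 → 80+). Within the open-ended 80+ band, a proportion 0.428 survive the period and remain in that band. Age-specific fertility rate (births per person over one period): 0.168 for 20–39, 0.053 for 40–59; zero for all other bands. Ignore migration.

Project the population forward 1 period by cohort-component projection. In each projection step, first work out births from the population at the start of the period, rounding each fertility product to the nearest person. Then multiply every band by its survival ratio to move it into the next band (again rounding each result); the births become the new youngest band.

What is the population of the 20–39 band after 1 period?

[period 1]
Births: 450 × 0.168 = 76, 1760 × 0.053 = 93 — total 169
20–39: 1000 × 0.959 = 959
40–59: 450 × 0.951 = 428
60–79: 1760 × 0.929 = 1635
80+: 730 × 0.938 + 830 × 0.428 = 685 + 355 = 1040
End of period: [169, 959, 428, 1635, 1040]

959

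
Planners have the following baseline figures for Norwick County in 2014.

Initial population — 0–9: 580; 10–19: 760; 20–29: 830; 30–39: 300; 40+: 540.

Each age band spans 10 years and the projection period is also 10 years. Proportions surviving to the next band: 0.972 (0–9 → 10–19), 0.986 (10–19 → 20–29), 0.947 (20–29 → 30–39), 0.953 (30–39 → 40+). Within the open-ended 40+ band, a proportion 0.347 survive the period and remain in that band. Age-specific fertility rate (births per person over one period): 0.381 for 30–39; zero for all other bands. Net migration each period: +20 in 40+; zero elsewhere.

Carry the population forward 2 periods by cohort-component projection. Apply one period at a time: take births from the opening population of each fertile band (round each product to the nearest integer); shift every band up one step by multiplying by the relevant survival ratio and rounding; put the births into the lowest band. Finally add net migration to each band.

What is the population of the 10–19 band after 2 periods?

(Groups numbered youngest = 1 to oldest = 5.)
After projecting period 1:
Births: 300 × 0.381 = 114
Group 2: 580 × 0.972 = 564
Group 3: 760 × 0.986 = 749
Group 4: 830 × 0.947 = 786
Group 5: 300 × 0.953 + 540 × 0.347 = 286 + 187 = 473
Net migration: Group 5 + 20 → 493
End of period: [114, 564, 749, 786, 493]
After projecting period 2:
Births: 786 × 0.381 = 299
Group 2: 114 × 0.972 = 111
Group 3: 564 × 0.986 = 556
Group 4: 749 × 0.947 = 709
Group 5: 786 × 0.953 + 493 × 0.347 = 749 + 171 = 920
Net migration: Group 5 + 20 → 940
End of period: [299, 111, 556, 709, 940]

111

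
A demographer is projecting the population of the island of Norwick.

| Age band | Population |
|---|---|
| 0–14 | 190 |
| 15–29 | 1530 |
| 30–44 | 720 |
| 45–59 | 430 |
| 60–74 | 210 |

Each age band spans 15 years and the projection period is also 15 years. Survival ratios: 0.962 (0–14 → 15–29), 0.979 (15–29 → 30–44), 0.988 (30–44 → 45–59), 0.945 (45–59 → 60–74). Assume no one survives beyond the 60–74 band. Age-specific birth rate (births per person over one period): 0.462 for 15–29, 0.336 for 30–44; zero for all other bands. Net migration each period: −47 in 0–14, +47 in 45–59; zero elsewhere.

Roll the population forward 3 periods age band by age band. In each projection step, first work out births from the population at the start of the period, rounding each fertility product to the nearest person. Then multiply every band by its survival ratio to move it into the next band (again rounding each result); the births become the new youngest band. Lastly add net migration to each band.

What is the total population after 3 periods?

Let band 1 be 0–14 through band 5 = 60–74.
Period 1:
Births: 1530 × 0.462 = 707  |  720 × 0.336 = 242 — total 949
Band 2: 190 × 0.962 = 183
Band 3: 1530 × 0.979 = 1498
Band 4: 720 × 0.988 = 711
Band 5: 430 × 0.945 = 406
Net migration: Band 1 − 47 → 902; Band 4 + 47 → 758
Population now: 0–14=902, 15–29=183, 30–44=1498, 45–59=758, 60–74=406
Period 2:
Births: 183 × 0.462 = 85  |  1498 × 0.336 = 503 — total 588
Band 2: 902 × 0.962 = 868
Band 3: 183 × 0.979 = 179
Band 4: 1498 × 0.988 = 1480
Band 5: 758 × 0.945 = 716
Net migration: Band 1 − 47 → 541; Band 4 + 47 → 1527
Population now: 0–14=541, 15–29=868, 30–44=179, 45–59=1527, 60–74=716
Period 3:
Births: 868 × 0.462 = 401  |  179 × 0.336 = 60 — total 461
Band 2: 541 × 0.962 = 520
Band 3: 868 × 0.979 = 850
Band 4: 179 × 0.988 = 177
Band 5: 1527 × 0.945 = 1443
Net migration: Band 1 − 47 → 414; Band 4 + 47 → 224
Population now: 0–14=414, 15–29=520, 30–44=850, 45–59=224, 60–74=1443
Total after period 3: 414 + 520 + 850 + 224 + 1443 = 3451

3451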